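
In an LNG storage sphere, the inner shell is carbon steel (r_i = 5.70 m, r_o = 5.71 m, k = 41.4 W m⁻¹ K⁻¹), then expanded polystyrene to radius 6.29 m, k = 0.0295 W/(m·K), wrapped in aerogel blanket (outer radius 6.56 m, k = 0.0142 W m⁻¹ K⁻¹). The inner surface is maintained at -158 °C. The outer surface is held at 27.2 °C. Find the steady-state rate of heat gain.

Treat each layer as a resistance in series:
  R_carbon steel = (1/5.70 − 1/5.71)/(4πk) = 3.072×10^-4/(4π·41.4) = 5.906×10^-7 K/W
  R_expanded polystyrene = (1/5.71 − 1/6.29)/(4πk) = 0.01615/(4π·0.0295) = 0.04356 K/W
  R_aerogel blanket = (1/6.29 − 1/6.56)/(4πk) = 0.006543/(4π·0.0142) = 0.03667 K/W
ΣR = 5.906×10^-7 + 0.04356 + 0.03667 = 0.08023 K/W
Q = ΔT/ΣR = (-158 °C − 27.2 °C)/0.08023 = -2310 W
(Negative Q ⇒ heat flows inward; heat gain = 2310 W.)

Q = 2.31 kW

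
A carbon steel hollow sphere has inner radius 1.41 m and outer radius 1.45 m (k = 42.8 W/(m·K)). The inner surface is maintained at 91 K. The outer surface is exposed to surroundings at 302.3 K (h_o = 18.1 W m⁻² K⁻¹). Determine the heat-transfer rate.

Q = 99.3 kW

Resistance network (inner→outer):
  R_carbon steel = (1/1.41 − 1/1.45)/(4πk) = 0.01956/(4π·42.8) = 3.638×10^-5 K/W
  R_conv,out = 1/(4πr²h) = 1/(4π·1.45²·18.1) = 0.002091 K/W
ΣR = 3.638×10^-5 + 0.002091 = 0.002127 K/W
Q = ΔT/ΣR = (91 K − 302.3 K)/0.002127 = -99300 W
(Negative Q ⇒ heat flows inward; heat gain = 99300 W.)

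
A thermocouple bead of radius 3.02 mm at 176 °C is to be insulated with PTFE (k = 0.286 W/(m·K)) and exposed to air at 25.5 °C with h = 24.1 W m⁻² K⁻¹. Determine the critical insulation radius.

r_cr = 2.37 cm

For a sphere, r_cr = 2k_ins/h = 2·0.286/24.1 = 0.0237 m = 2.37 cm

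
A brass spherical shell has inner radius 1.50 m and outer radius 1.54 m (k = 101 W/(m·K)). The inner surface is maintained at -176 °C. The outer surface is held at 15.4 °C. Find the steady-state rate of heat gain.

Q = 1.40×10^7 W

Q = 4πk·ΔT/(1/r₁ − 1/r₂) = 4π × 101 × 191.4 / (1/1.50 − 1/1.54) = 1.40×10^7 W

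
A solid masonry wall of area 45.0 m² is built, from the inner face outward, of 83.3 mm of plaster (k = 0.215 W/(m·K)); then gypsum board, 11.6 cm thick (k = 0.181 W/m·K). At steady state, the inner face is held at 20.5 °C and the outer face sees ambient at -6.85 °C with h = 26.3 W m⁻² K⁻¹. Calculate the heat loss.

Q = 1150 W

Resistance network (inner→outer):
  R_plaster = L/(kA) = 0.0833/(0.215·45.0) = 0.008610 K/W
  R_gypsum board = L/(kA) = 0.116/(0.181·45.0) = 0.01424 K/W
  R_conv,out = 1/(hA) = 1/(26.3·45.0) = 8.450×10^-4 K/W
ΣR = 0.008610 + 0.01424 + 8.450×10^-4 = 0.02369 K/W
Q = ΔT/ΣR = (20.5 °C − -6.85 °C)/0.02369 = 1150 W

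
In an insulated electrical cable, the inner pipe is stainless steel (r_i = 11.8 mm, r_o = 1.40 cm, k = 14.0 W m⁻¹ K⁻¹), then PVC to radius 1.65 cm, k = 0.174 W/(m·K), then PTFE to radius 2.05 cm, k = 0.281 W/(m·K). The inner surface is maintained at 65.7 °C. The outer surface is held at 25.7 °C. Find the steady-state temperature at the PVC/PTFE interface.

Series thermal resistances, inner to outer:
  R'_stainless steel = ln(0.0140/0.0118)/(2πk) = 0.1710/(2π·14.0) = 0.001943 m·K/W
  R'_PVC = ln(0.0165/0.0140)/(2πk) = 0.1643/(2π·0.174) = 0.1503 m·K/W
  R'_PTFE = ln(0.0205/0.0165)/(2πk) = 0.2171/(2π·0.281) = 0.1229 m·K/W
ΣR = 0.001943 + 0.1503 + 0.1229 = 0.2751 m·K/W
Q' = ΔT/ΣR = (65.7 °C − 25.7 °C)/0.2751 = 145.4 W/m
From the inner boundary to the PVC/PTFE interface, ΣR_partial = 0.1522 m·K/W.
T_interface = T_in − Q'·ΣR_partial = 65.7 °C − (145.4)(0.1522) = 43.6 °C

T = 43.6 °C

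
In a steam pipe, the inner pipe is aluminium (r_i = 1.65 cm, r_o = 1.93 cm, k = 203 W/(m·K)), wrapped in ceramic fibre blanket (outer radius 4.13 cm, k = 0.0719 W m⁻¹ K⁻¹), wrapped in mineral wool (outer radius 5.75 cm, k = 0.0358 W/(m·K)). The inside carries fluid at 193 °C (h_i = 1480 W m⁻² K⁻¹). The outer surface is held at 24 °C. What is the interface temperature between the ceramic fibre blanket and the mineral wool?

Series thermal resistances, inner to outer:
  R'_conv,in = 1/(2πr h) = 1/(2π·0.0165·1480) = 0.006517 m·K/W
  R'_aluminium = ln(0.0193/0.0165)/(2πk) = 0.1567/(2π·203) = 1.229×10^-4 m·K/W
  R'_ceramic fibre blanket = ln(0.0413/0.0193)/(2πk) = 0.7608/(2π·0.0719) = 1.684 m·K/W
  R'_mineral wool = ln(0.0575/0.0413)/(2πk) = 0.3309/(2π·0.0358) = 1.471 m·K/W
ΣR = 0.006517 + 1.229×10^-4 + 1.684 + 1.471 = 3.162 m·K/W
Q' = ΔT/ΣR = (193 °C − 24 °C)/3.162 = 53.45 W/m
From the inner boundary to the ceramic fibre blanket/mineral wool interface, ΣR_partial = 1.691 m·K/W.
T_interface = T_in − Q'·ΣR_partial = 193 °C − (53.45)(1.691) = 103 °C

T = 103 °C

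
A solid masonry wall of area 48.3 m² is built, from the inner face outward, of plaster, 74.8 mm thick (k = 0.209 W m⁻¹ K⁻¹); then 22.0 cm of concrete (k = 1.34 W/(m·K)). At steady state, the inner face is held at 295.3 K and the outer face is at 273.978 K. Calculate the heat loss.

Q = 1970 W

Treat each layer as a resistance in series:
  R_plaster = L/(kA) = 0.0748/(0.209·48.3) = 0.007410 K/W
  R_concrete = L/(kA) = 0.220/(1.34·48.3) = 0.003399 K/W
ΣR = 0.007410 + 0.003399 = 0.01081 K/W
Q = ΔT/ΣR = (295.3 K − 273.978 K)/0.01081 = 1970 W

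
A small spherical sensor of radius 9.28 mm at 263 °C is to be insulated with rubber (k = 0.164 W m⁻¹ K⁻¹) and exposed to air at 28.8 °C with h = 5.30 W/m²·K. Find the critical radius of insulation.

r_cr = 6.19 cm

For a sphere, r_cr = 2k_ins/h = 2·0.164/5.30 = 0.0619 m = 6.19 cm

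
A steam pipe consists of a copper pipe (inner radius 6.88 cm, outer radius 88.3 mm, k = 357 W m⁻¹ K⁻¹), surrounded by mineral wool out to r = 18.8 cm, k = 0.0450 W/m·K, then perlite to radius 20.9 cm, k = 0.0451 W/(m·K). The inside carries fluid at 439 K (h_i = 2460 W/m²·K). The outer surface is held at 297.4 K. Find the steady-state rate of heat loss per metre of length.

Resistance network (inner→outer):
  R'_conv,in = 1/(2πr h) = 1/(2π·0.0688·2460) = 9.404×10^-4 m·K/W
  R'_copper = ln(0.0883/0.0688)/(2πk) = 0.2495/(2π·357) = 1.112×10^-4 m·K/W
  R'_mineral wool = ln(0.188/0.0883)/(2πk) = 0.7557/(2π·0.0450) = 2.673 m·K/W
  R'_perlite = ln(0.209/0.188)/(2πk) = 0.1059/(2π·0.0451) = 0.3737 m·K/W
ΣR = 9.404×10^-4 + 1.112×10^-4 + 2.673 + 0.3737 = 3.048 m·K/W
Q' = ΔT/ΣR = (439 K − 297.4 K)/3.048 = 46.5 W/m

Q' = 46.5 W/m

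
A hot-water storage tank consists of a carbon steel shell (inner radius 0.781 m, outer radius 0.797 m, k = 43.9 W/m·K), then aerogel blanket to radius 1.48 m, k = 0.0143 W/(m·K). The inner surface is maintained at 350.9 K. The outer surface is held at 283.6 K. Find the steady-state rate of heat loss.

Q = 20.9 W

Series thermal resistances, inner to outer:
  R_carbon steel = (1/0.781 − 1/0.797)/(4πk) = 0.02570/(4π·43.9) = 4.659×10^-5 K/W
  R_aerogel blanket = (1/0.797 − 1/1.48)/(4πk) = 0.5790/(4π·0.0143) = 3.222 K/W
ΣR = 4.659×10^-5 + 3.222 = 3.222 K/W
Q = ΔT/ΣR = (350.9 K − 283.6 K)/3.222 = 20.9 W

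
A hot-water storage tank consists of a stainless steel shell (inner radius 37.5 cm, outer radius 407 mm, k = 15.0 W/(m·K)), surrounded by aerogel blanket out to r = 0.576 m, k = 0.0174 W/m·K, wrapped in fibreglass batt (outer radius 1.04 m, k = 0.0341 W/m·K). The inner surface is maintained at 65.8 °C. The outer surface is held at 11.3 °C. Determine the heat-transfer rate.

Resistance network (inner→outer):
  R_stainless steel = (1/0.375 − 1/0.407)/(4πk) = 0.2097/(4π·15.0) = 0.001112 K/W
  R_aerogel blanket = (1/0.407 − 1/0.576)/(4πk) = 0.7209/(4π·0.0174) = 3.297 K/W
  R_fibreglass batt = (1/0.576 − 1/1.04)/(4πk) = 0.7746/(4π·0.0341) = 1.808 K/W
ΣR = 0.001112 + 3.297 + 1.808 = 5.106 K/W
Q = ΔT/ΣR = (65.8 °C − 11.3 °C)/5.106 = 10.7 W

Q = 10.7 W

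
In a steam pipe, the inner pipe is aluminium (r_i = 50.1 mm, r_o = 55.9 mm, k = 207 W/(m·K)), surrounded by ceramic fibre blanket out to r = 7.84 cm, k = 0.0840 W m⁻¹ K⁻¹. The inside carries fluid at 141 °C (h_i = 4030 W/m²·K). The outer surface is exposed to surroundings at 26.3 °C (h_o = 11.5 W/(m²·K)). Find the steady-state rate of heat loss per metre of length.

Treat each layer as a resistance in series:
  R'_conv,in = 1/(2πr h) = 1/(2π·0.0501·4030) = 7.883×10^-4 m·K/W
  R'_aluminium = ln(0.0559/0.0501)/(2πk) = 0.1095/(2π·207) = 8.422×10^-5 m·K/W
  R'_ceramic fibre blanket = ln(0.0784/0.0559)/(2πk) = 0.3383/(2π·0.0840) = 0.6409 m·K/W
  R'_conv,out = 1/(2πr h) = 1/(2π·0.0784·11.5) = 0.1765 m·K/W
ΣR = 7.883×10^-4 + 8.422×10^-5 + 0.6409 + 0.1765 = 0.8183 m·K/W
Q' = ΔT/ΣR = (141 °C − 26.3 °C)/0.8183 = 140 W/m

Q' = 140 W/m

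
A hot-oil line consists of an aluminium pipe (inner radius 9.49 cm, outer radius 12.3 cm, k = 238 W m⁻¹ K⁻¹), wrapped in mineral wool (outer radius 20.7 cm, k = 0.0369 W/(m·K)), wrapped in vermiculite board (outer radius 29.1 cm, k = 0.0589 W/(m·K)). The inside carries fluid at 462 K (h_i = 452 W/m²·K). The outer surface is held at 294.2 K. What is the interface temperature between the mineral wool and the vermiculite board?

T = 342.9 K

Treat each layer as a resistance in series:
  R'_conv,in = 1/(2πr h) = 1/(2π·0.0949·452) = 0.003710 m·K/W
  R'_aluminium = ln(0.123/0.0949)/(2πk) = 0.2594/(2π·238) = 1.734×10^-4 m·K/W
  R'_mineral wool = ln(0.207/0.123)/(2πk) = 0.5205/(2π·0.0369) = 2.245 m·K/W
  R'_vermiculite board = ln(0.291/0.207)/(2πk) = 0.3406/(2π·0.0589) = 0.9204 m·K/W
ΣR = 0.003710 + 1.734×10^-4 + 2.245 + 0.9204 = 3.169 m·K/W
Q' = ΔT/ΣR = (462 K − 294.2 K)/3.169 = 52.95 W/m
From the inner boundary to the mineral wool/vermiculite board interface, ΣR_partial = 2.249 m·K/W.
T_interface = T_in − Q'·ΣR_partial = 462 K − (52.95)(2.249) = 342.9 K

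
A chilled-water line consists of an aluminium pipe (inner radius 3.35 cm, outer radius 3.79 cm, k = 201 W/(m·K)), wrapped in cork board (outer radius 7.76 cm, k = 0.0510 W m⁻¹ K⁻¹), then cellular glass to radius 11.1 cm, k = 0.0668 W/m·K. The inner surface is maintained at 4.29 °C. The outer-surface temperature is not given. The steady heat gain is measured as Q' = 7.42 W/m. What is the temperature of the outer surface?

Series resistances:
  R'_aluminium = ln(0.0379/0.0335)/(2πk) = 0.1234/(2π·201) = 9.771×10^-5 m·K/W
  R'_cork board = ln(0.0776/0.0379)/(2πk) = 0.7166/(2π·0.0510) = 2.236 m·K/W
  R'_cellular glass = ln(0.111/0.0776)/(2πk) = 0.3580/(2π·0.0668) = 0.8529 m·K/W
ΣR = 3.089 m·K/W
ΔT = Q'·ΣR = 7.42 × 3.089 = 22.92 K
Heat flows inward, so T_out = T_in + ΔT = 4.29 + 22.92 = 27.2 °C

T_out = 27.2 °C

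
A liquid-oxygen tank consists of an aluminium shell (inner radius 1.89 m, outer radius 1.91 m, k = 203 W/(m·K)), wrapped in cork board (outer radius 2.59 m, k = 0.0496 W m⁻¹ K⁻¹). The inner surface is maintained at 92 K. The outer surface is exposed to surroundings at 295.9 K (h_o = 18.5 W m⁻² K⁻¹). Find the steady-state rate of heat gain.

Q = 922 W

Series thermal resistances, inner to outer:
  R_aluminium = (1/1.89 − 1/1.91)/(4πk) = 0.005540/(4π·203) = 2.172×10^-6 K/W
  R_cork board = (1/1.91 − 1/2.59)/(4πk) = 0.1375/(4π·0.0496) = 0.2205 K/W
  R_conv,out = 1/(4πr²h) = 1/(4π·2.59²·18.5) = 6.412×10^-4 K/W
ΣR = 2.172×10^-6 + 0.2205 + 6.412×10^-4 = 0.2211 K/W
Q = ΔT/ΣR = (92 K − 295.9 K)/0.2211 = -922 W
(Negative Q ⇒ heat flows inward; heat gain = 922 W.)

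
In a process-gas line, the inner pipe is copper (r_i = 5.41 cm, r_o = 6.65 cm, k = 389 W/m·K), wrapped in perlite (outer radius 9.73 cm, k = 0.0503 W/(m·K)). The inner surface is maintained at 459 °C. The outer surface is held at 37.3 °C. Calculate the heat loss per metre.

Resistance network (inner→outer):
  R'_copper = ln(0.0665/0.0541)/(2πk) = 0.2064/(2π·389) = 8.443×10^-5 m·K/W
  R'_perlite = ln(0.0973/0.0665)/(2πk) = 0.3806/(2π·0.0503) = 1.204 m·K/W
ΣR = 8.443×10^-5 + 1.204 = 1.204 m·K/W
Q' = ΔT/ΣR = (459 °C − 37.3 °C)/1.204 = 350 W/m

Q' = 350 W/m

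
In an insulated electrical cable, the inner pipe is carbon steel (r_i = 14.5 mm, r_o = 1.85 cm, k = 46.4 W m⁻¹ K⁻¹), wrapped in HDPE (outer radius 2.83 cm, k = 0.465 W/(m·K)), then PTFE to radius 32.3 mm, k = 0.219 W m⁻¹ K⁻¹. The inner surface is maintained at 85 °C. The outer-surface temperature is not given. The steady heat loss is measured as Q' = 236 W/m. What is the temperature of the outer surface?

Series resistances:
  R'_carbon steel = ln(0.0185/0.0145)/(2πk) = 0.2436/(2π·46.4) = 8.356×10^-4 m·K/W
  R'_HDPE = ln(0.0283/0.0185)/(2πk) = 0.4251/(2π·0.465) = 0.1455 m·K/W
  R'_PTFE = ln(0.0323/0.0283)/(2πk) = 0.1322/(2π·0.219) = 0.09608 m·K/W
ΣR = 0.2424 m·K/W
ΔT = Q'·ΣR = 236 × 0.2424 = 57.21 K
Heat flows outward, so T_out = T_in − ΔT = 85 − 57.21 = 27.8 °C

T_out = 27.8 °C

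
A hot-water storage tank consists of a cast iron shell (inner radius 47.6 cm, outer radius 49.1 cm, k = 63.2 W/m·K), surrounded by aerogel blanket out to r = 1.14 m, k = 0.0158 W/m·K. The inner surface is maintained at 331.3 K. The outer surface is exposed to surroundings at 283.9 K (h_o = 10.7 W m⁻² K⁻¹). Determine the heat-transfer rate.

Resistance network (inner→outer):
  R_cast iron = (1/0.476 − 1/0.491)/(4πk) = 0.06418/(4π·63.2) = 8.081×10^-5 K/W
  R_aerogel blanket = (1/0.491 − 1/1.14)/(4πk) = 1.159/(4π·0.0158) = 5.840 K/W
  R_conv,out = 1/(4πr²h) = 1/(4π·1.14²·10.7) = 0.005723 K/W
ΣR = 8.081×10^-5 + 5.840 + 0.005723 = 5.846 K/W
Q = ΔT/ΣR = (331.3 K − 283.9 K)/5.846 = 8.11 W

Q = 8.11 W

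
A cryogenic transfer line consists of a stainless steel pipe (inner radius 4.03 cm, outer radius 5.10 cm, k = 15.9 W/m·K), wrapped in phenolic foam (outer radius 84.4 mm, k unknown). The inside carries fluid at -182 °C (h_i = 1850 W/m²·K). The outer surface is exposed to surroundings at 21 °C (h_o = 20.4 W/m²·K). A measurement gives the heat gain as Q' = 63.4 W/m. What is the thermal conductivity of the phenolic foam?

k = 0.0258 W/m·K

ΣR = ΔT/Q' = |-182 − 21|/63.4 = 3.202 m·K/W
Known resistances:
  R'_conv,in = 1/(2πr h) = 1/(2π·0.0403·1850) = 0.002135 m·K/W
  R'_stainless steel = ln(0.0510/0.0403)/(2πk) = 0.2355/(2π·15.9) = 0.002357 m·K/W
  R'_conv,out = 1/(2πr h) = 1/(2π·0.0844·20.4) = 0.09244 m·K/W
R_phenolic foam = ΣR − ΣR_known = 3.202 − 0.09693 = 3.105 m·K/W
ln(r₂/r₁)/(2πk) = 3.105 ⇒ k = 0.5037/(2π·3.105) = 0.0258 W/m·K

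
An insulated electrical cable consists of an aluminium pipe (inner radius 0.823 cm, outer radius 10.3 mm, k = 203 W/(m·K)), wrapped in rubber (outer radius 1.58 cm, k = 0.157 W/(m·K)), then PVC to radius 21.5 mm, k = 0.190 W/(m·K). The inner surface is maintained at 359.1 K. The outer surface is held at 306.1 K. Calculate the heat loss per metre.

Treat each layer as a resistance in series:
  R'_aluminium = ln(0.0103/0.00823)/(2πk) = 0.2244/(2π·203) = 1.759×10^-4 m·K/W
  R'_rubber = ln(0.0158/0.0103)/(2πk) = 0.4279/(2π·0.157) = 0.4337 m·K/W
  R'_PVC = ln(0.0215/0.0158)/(2πk) = 0.3080/(2π·0.190) = 0.2580 m·K/W
ΣR = 1.759×10^-4 + 0.4337 + 0.2580 = 0.6919 m·K/W
Q' = ΔT/ΣR = (359.1 K − 306.1 K)/0.6919 = 76.6 W/m

Q' = 76.6 W/m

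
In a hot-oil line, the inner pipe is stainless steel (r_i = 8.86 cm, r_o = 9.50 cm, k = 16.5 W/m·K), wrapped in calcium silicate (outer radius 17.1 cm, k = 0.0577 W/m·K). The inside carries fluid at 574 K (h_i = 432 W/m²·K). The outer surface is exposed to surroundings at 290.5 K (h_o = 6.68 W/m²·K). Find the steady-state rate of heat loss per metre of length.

Series thermal resistances, inner to outer:
  R'_conv,in = 1/(2πr h) = 1/(2π·0.0886·432) = 0.004158 m·K/W
  R'_stainless steel = ln(0.0950/0.0886)/(2πk) = 0.06975/(2π·16.5) = 6.727×10^-4 m·K/W
  R'_calcium silicate = ln(0.171/0.0950)/(2πk) = 0.5878/(2π·0.0577) = 1.621 m·K/W
  R'_conv,out = 1/(2πr h) = 1/(2π·0.171·6.68) = 0.1393 m·K/W
ΣR = 0.004158 + 6.727×10^-4 + 1.621 + 0.1393 = 1.765 m·K/W
Q' = ΔT/ΣR = (574 K − 290.5 K)/1.765 = 161 W/m

Q' = 161 W/m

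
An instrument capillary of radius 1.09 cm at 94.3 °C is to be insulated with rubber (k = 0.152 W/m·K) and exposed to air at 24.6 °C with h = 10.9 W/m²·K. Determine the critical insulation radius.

r_cr = 1.39 cm

For a cylinder, r_cr = k_ins/h = 0.152/10.9 = 0.0139 m = 1.39 cm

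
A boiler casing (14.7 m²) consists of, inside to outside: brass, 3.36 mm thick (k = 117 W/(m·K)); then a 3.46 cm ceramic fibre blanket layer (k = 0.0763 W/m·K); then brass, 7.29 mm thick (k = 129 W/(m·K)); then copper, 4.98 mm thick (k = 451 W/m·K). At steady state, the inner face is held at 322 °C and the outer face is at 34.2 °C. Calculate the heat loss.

Treat each layer as a resistance in series:
  R_brass = L/(kA) = 0.00336/(117·14.7) = 1.954×10^-6 K/W
  R_ceramic fibre blanket = L/(kA) = 0.0346/(0.0763·14.7) = 0.03085 K/W
  R_brass = L/(kA) = 0.00729/(129·14.7) = 3.844×10^-6 K/W
  R_copper = L/(kA) = 0.00498/(451·14.7) = 7.512×10^-7 K/W
ΣR = 1.954×10^-6 + 0.03085 + 3.844×10^-6 + 7.512×10^-7 = 0.03086 K/W
Q = ΔT/ΣR = (322 °C − 34.2 °C)/0.03086 = 9330 W

Q = 9330 W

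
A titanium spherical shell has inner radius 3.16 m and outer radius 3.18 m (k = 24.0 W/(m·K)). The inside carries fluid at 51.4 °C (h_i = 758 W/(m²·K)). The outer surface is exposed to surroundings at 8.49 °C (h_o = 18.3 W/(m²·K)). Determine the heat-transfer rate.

Treat each layer as a resistance in series:
  R_conv,in = 1/(4πr²h) = 1/(4π·3.16²·758) = 1.051×10^-5 K/W
  R_titanium = (1/3.16 − 1/3.18)/(4πk) = 0.001990/(4π·24.0) = 6.599×10^-6 K/W
  R_conv,out = 1/(4πr²h) = 1/(4π·3.18²·18.3) = 4.300×10^-4 K/W
ΣR = 1.051×10^-5 + 6.599×10^-6 + 4.300×10^-4 = 4.471×10^-4 K/W
Q = ΔT/ΣR = (51.4 °C − 8.49 °C)/4.471×10^-4 = 96000 W

Q = 96.0 kW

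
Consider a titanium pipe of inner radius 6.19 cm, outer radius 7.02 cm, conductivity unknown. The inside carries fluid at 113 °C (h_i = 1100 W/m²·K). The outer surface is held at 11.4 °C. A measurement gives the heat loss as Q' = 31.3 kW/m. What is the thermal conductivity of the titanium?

ΣR = ΔT/Q' = |113 − 11.4|/31300 = 0.003246 m·K/W
Known resistances:
  R'_conv,in = 1/(2πr h) = 1/(2π·0.0619·1100) = 0.002337 m·K/W
R_titanium = ΣR − ΣR_known = 0.003246 − 0.002337 = 9.090×10^-4 m·K/W
ln(r₂/r₁)/(2πk) = 9.090×10^-4 ⇒ k = 0.1258/(2π·9.090×10^-4) = 22.0 W/m·K

k = 22.0 W/m·K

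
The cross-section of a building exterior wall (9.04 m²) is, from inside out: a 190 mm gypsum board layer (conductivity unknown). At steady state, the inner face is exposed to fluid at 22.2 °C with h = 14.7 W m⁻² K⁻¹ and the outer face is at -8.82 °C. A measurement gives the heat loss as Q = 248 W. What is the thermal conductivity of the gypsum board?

k = 0.179 W/m·K

ΣR = ΔT/Q = |22.2 − -8.82|/248 = 0.1251 K/W
Known resistances:
  R_conv,in = 1/(hA) = 1/(14.7·9.04) = 0.007525 K/W
R_gypsum board = ΣR − ΣR_known = 0.1251 − 0.007525 = 0.1176 K/W
L/(kA) = 0.1176 ⇒ k = 0.190/(0.1176·9.04) = 0.179 W/m·K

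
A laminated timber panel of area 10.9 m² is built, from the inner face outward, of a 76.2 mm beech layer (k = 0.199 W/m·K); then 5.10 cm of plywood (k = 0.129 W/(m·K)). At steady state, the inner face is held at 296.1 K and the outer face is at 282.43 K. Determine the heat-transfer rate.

Treat each layer as a resistance in series:
  R_beech = L/(kA) = 0.0762/(0.199·10.9) = 0.03513 K/W
  R_plywood = L/(kA) = 0.0510/(0.129·10.9) = 0.03627 K/W
ΣR = 0.03513 + 0.03627 = 0.07140 K/W
Q = ΔT/ΣR = (296.1 K − 282.43 K)/0.07140 = 191 W

Q = 191 W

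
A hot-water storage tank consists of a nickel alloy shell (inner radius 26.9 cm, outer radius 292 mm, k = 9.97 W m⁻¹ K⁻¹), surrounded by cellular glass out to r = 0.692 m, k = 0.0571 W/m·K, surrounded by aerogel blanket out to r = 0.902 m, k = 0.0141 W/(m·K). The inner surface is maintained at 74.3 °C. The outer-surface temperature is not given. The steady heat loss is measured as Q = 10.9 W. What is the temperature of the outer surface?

T_out = 23.5 °C

Series resistances:
  R_nickel alloy = (1/0.269 − 1/0.292)/(4πk) = 0.2928/(4π·9.97) = 0.002337 K/W
  R_cellular glass = (1/0.292 − 1/0.692)/(4πk) = 1.980/(4π·0.0571) = 2.759 K/W
  R_aerogel blanket = (1/0.692 − 1/0.902)/(4πk) = 0.3364/(4π·0.0141) = 1.899 K/W
ΣR = 4.660 K/W
ΔT = Q·ΣR = 10.9 × 4.660 = 50.79 K
Heat flows outward, so T_out = T_in − ΔT = 74.3 − 50.79 = 23.5 °C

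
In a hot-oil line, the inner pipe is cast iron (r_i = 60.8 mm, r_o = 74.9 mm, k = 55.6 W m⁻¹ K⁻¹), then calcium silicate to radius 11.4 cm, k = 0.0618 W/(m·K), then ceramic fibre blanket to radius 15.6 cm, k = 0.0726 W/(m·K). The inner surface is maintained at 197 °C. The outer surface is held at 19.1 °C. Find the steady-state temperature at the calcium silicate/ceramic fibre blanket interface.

Series thermal resistances, inner to outer:
  R'_cast iron = ln(0.0749/0.0608)/(2πk) = 0.2086/(2π·55.6) = 5.970×10^-4 m·K/W
  R'_calcium silicate = ln(0.114/0.0749)/(2πk) = 0.4200/(2π·0.0618) = 1.082 m·K/W
  R'_ceramic fibre blanket = ln(0.156/0.114)/(2πk) = 0.3137/(2π·0.0726) = 0.6876 m·K/W
ΣR = 5.970×10^-4 + 1.082 + 0.6876 = 1.770 m·K/W
Q' = ΔT/ΣR = (197 °C − 19.1 °C)/1.770 = 100.5 W/m
From the inner boundary to the calcium silicate/ceramic fibre blanket interface, ΣR_partial = 1.083 m·K/W.
T_interface = T_in − Q'·ΣR_partial = 197 °C − (100.5)(1.083) = 88.2 °C

T = 88.2 °C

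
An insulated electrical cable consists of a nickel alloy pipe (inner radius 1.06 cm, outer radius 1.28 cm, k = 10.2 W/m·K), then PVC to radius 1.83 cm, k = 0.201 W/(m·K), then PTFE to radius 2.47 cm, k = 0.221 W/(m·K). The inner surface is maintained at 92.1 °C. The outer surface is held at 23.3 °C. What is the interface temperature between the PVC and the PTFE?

Resistance network (inner→outer):
  R'_nickel alloy = ln(0.0128/0.0106)/(2πk) = 0.1886/(2π·10.2) = 0.002943 m·K/W
  R'_PVC = ln(0.0183/0.0128)/(2πk) = 0.3575/(2π·0.201) = 0.2830 m·K/W
  R'_PTFE = ln(0.0247/0.0183)/(2πk) = 0.2999/(2π·0.221) = 0.2160 m·K/W
ΣR = 0.002943 + 0.2830 + 0.2160 = 0.5019 m·K/W
Q' = ΔT/ΣR = (92.1 °C − 23.3 °C)/0.5019 = 137.1 W/m
From the inner boundary to the PVC/PTFE interface, ΣR_partial = 0.2859 m·K/W.
T_interface = T_in − Q'·ΣR_partial = 92.1 °C − (137.1)(0.2859) = 52.9 °C

T = 52.9 °C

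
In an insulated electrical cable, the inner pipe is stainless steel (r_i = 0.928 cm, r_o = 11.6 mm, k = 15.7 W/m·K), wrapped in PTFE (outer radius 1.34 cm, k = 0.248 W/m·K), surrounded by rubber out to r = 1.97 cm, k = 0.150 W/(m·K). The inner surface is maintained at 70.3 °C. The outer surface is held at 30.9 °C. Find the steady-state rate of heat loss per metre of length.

Treat each layer as a resistance in series:
  R'_stainless steel = ln(0.0116/0.00928)/(2πk) = 0.2231/(2π·15.7) = 0.002262 m·K/W
  R'_PTFE = ln(0.0134/0.0116)/(2πk) = 0.1442/(2π·0.248) = 0.09257 m·K/W
  R'_rubber = ln(0.0197/0.0134)/(2πk) = 0.3854/(2π·0.150) = 0.4089 m·K/W
ΣR = 0.002262 + 0.09257 + 0.4089 = 0.5037 m·K/W
Q' = ΔT/ΣR = (70.3 °C − 30.9 °C)/0.5037 = 78.2 W/m

Q' = 78.2 W/m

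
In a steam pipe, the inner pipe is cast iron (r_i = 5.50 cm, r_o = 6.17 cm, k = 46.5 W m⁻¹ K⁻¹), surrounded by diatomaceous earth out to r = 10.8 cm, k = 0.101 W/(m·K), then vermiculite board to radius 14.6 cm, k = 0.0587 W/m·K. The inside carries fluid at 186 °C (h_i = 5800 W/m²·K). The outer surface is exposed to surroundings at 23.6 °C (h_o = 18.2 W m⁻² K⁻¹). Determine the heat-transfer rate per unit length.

Q' = 92.3 W/m

Treat each layer as a resistance in series:
  R'_conv,in = 1/(2πr h) = 1/(2π·0.0550·5800) = 4.989×10^-4 m·K/W
  R'_cast iron = ln(0.0617/0.0550)/(2πk) = 0.1150/(2π·46.5) = 3.934×10^-4 m·K/W
  R'_diatomaceous earth = ln(0.108/0.0617)/(2πk) = 0.5598/(2π·0.101) = 0.8822 m·K/W
  R'_vermiculite board = ln(0.146/0.108)/(2πk) = 0.3015/(2π·0.0587) = 0.8174 m·K/W
  R'_conv,out = 1/(2πr h) = 1/(2π·0.146·18.2) = 0.05990 m·K/W
ΣR = 4.989×10^-4 + 3.934×10^-4 + 0.8822 + 0.8174 + 0.05990 = 1.760 m·K/W
Q' = ΔT/ΣR = (186 °C − 23.6 °C)/1.760 = 92.3 W/m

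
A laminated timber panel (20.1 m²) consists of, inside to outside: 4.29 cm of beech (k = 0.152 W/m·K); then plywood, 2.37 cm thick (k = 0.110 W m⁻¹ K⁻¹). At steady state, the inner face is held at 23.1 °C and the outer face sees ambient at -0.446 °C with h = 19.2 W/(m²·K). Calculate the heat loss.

Q = 861 W

Series thermal resistances, inner to outer:
  R_beech = L/(kA) = 0.0429/(0.152·20.1) = 0.01404 K/W
  R_plywood = L/(kA) = 0.0237/(0.110·20.1) = 0.01072 K/W
  R_conv,out = 1/(hA) = 1/(19.2·20.1) = 0.002591 K/W
ΣR = 0.01404 + 0.01072 + 0.002591 = 0.02735 K/W
Q = ΔT/ΣR = (23.1 °C − -0.446 °C)/0.02735 = 861 W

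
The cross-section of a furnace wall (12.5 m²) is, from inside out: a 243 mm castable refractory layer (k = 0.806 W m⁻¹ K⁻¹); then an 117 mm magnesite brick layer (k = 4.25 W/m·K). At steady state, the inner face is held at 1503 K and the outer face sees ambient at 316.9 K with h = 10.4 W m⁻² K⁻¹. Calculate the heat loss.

Treat each layer as a resistance in series:
  R_castable refractory = L/(kA) = 0.243/(0.806·12.5) = 0.02412 K/W
  R_magnesite brick = L/(kA) = 0.117/(4.25·12.5) = 0.002202 K/W
  R_conv,out = 1/(hA) = 1/(10.4·12.5) = 0.007692 K/W
ΣR = 0.02412 + 0.002202 + 0.007692 = 0.03401 K/W
Q = ΔT/ΣR = (1503 K − 316.9 K)/0.03401 = 34900 W

Q = 34900 W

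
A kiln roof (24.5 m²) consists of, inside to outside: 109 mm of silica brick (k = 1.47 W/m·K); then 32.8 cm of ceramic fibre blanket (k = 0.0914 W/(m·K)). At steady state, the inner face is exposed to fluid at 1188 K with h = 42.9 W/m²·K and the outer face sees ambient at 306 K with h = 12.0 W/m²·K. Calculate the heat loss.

Q = 5.73 kW

Resistance network (inner→outer):
  R_conv,in = 1/(hA) = 1/(42.9·24.5) = 9.514×10^-4 K/W
  R_silica brick = L/(kA) = 0.109/(1.47·24.5) = 0.003027 K/W
  R_ceramic fibre blanket = L/(kA) = 0.328/(0.0914·24.5) = 0.1465 K/W
  R_conv,out = 1/(hA) = 1/(12.0·24.5) = 0.003401 K/W
ΣR = 9.514×10^-4 + 0.003027 + 0.1465 + 0.003401 = 0.1539 K/W
Q = ΔT/ΣR = (1188 K − 306 K)/0.1539 = 5730 W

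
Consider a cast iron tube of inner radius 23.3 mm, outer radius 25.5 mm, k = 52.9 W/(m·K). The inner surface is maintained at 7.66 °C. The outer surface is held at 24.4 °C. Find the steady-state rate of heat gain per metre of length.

Q' = 61.7 kW/m

Q' = 2πk·ΔT/ln(r₂/r₁) = 2π × 52.9 × 16.74 / ln(0.0255/0.0233) = 61700 W/m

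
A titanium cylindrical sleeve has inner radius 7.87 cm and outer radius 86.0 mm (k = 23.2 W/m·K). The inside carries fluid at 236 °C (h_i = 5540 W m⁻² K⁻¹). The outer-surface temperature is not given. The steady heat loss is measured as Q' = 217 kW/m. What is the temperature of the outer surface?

Sum the resistances:
  R'_conv,in = 1/(2πr h) = 1/(2π·0.0787·5540) = 3.650×10^-4 m·K/W
  R'_titanium = ln(0.0860/0.0787)/(2πk) = 0.08870/(2π·23.2) = 6.085×10^-4 m·K/W
ΣR = 9.736×10^-4 m·K/W
ΔT = Q'·ΣR = 2.17×10^5 × 9.736×10^-4 = 211.3 K
Heat flows outward, so T_out = T_in − ΔT = 236 − 211.3 = 24.7 °C

T_out = 24.7 °C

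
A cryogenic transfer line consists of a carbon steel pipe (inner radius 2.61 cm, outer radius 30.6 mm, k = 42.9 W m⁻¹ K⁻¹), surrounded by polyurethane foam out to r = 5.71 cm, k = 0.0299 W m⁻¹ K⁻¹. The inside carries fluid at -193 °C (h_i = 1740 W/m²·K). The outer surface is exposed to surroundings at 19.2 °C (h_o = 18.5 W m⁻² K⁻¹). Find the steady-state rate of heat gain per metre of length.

Treat each layer as a resistance in series:
  R'_conv,in = 1/(2πr h) = 1/(2π·0.0261·1740) = 0.003505 m·K/W
  R'_carbon steel = ln(0.0306/0.0261)/(2πk) = 0.1591/(2π·42.9) = 5.901×10^-4 m·K/W
  R'_polyurethane foam = ln(0.0571/0.0306)/(2πk) = 0.6238/(2π·0.0299) = 3.320 m·K/W
  R'_conv,out = 1/(2πr h) = 1/(2π·0.0571·18.5) = 0.1507 m·K/W
ΣR = 0.003505 + 5.901×10^-4 + 3.320 + 0.1507 = 3.475 m·K/W
Q' = ΔT/ΣR = (-193 °C − 19.2 °C)/3.475 = -61.1 W/m
(Negative Q' ⇒ heat flows inward; heat gain = 61.1 W/m.)

Q' = 61.1 W/m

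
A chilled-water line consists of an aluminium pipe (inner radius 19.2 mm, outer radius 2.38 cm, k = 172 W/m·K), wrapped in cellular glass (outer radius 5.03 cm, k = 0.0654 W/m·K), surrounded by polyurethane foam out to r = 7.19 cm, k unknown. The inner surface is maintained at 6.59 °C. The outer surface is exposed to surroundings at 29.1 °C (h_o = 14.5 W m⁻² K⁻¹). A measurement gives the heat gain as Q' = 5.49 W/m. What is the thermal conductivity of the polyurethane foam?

k = 0.0267 W/m·K

ΣR = ΔT/Q' = |6.59 − 29.1|/5.49 = 4.100 m·K/W
Known resistances:
  R'_aluminium = ln(0.0238/0.0192)/(2πk) = 0.2148/(2π·172) = 1.987×10^-4 m·K/W
  R'_cellular glass = ln(0.0503/0.0238)/(2πk) = 0.7483/(2π·0.0654) = 1.821 m·K/W
  R'_conv,out = 1/(2πr h) = 1/(2π·0.0719·14.5) = 0.1527 m·K/W
R_polyurethane foam = ΣR − ΣR_known = 4.100 − 1.974 = 2.126 m·K/W
ln(r₂/r₁)/(2πk) = 2.126 ⇒ k = 0.3573/(2π·2.126) = 0.0267 W/m·K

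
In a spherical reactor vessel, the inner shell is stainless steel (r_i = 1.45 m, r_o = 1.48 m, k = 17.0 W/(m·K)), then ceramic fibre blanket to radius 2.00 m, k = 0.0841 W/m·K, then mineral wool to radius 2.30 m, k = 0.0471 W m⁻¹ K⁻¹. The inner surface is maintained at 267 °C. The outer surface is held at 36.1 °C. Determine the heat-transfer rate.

Treat each layer as a resistance in series:
  R_stainless steel = (1/1.45 − 1/1.48)/(4πk) = 0.01398/(4π·17.0) = 6.544×10^-5 K/W
  R_ceramic fibre blanket = (1/1.48 − 1/2.00)/(4πk) = 0.1757/(4π·0.0841) = 0.1662 K/W
  R_mineral wool = (1/2.00 − 1/2.30)/(4πk) = 0.06522/(4π·0.0471) = 0.1102 K/W
ΣR = 6.544×10^-5 + 0.1662 + 0.1102 = 0.2765 K/W
Q = ΔT/ΣR = (267 °C − 36.1 °C)/0.2765 = 835 W

Q = 835 W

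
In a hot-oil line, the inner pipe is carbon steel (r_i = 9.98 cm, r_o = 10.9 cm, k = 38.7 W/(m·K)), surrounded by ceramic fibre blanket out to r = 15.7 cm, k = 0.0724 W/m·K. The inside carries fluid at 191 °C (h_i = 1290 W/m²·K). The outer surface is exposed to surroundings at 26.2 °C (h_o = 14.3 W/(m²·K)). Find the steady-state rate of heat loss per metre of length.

Series thermal resistances, inner to outer:
  R'_conv,in = 1/(2πr h) = 1/(2π·0.0998·1290) = 0.001236 m·K/W
  R'_carbon steel = ln(0.109/0.0998)/(2πk) = 0.08818/(2π·38.7) = 3.626×10^-4 m·K/W
  R'_ceramic fibre blanket = ln(0.157/0.109)/(2πk) = 0.3649/(2π·0.0724) = 0.8021 m·K/W
  R'_conv,out = 1/(2πr h) = 1/(2π·0.157·14.3) = 0.07089 m·K/W
ΣR = 0.001236 + 3.626×10^-4 + 0.8021 + 0.07089 = 0.8746 m·K/W
Q' = ΔT/ΣR = (191 °C − 26.2 °C)/0.8746 = 188 W/m

Q' = 188 W/m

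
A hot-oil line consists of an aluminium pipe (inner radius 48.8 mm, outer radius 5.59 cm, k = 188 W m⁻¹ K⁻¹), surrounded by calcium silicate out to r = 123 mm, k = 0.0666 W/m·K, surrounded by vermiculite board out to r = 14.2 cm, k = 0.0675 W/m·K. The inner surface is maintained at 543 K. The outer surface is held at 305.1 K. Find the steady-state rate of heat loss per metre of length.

Q' = 107 W/m

Treat each layer as a resistance in series:
  R'_aluminium = ln(0.0559/0.0488)/(2πk) = 0.1358/(2π·188) = 1.150×10^-4 m·K/W
  R'_calcium silicate = ln(0.123/0.0559)/(2πk) = 0.7886/(2π·0.0666) = 1.885 m·K/W
  R'_vermiculite board = ln(0.142/0.123)/(2πk) = 0.1436/(2π·0.0675) = 0.3387 m·K/W
ΣR = 1.150×10^-4 + 1.885 + 0.3387 = 2.224 m·K/W
Q' = ΔT/ΣR = (543 K − 305.1 K)/2.224 = 107 W/m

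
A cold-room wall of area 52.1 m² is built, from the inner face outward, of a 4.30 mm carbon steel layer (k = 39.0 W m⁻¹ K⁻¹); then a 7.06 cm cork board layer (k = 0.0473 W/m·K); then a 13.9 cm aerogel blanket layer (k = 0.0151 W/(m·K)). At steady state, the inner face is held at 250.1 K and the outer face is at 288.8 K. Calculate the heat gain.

Series thermal resistances, inner to outer:
  R_carbon steel = L/(kA) = 0.00430/(39.0·52.1) = 2.116×10^-6 K/W
  R_cork board = L/(kA) = 0.0706/(0.0473·52.1) = 0.02865 K/W
  R_aerogel blanket = L/(kA) = 0.139/(0.0151·52.1) = 0.1767 K/W
ΣR = 2.116×10^-6 + 0.02865 + 0.1767 = 0.2054 K/W
Q = ΔT/ΣR = (250.1 K − 288.8 K)/0.2054 = -188 W
(Negative Q ⇒ heat flows inward; heat gain = 188 W.)

Q = 188 W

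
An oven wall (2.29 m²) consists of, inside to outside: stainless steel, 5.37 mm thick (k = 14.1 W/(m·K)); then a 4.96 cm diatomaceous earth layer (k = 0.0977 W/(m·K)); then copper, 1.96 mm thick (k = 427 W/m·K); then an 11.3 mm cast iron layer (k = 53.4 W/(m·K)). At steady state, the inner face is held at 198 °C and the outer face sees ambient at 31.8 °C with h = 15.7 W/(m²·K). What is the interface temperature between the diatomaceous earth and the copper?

Treat each layer as a resistance in series:
  R_stainless steel = L/(kA) = 0.00537/(14.1·2.29) = 1.663×10^-4 K/W
  R_diatomaceous earth = L/(kA) = 0.0496/(0.0977·2.29) = 0.2217 K/W
  R_copper = L/(kA) = 0.00196/(427·2.29) = 2.004×10^-6 K/W
  R_cast iron = L/(kA) = 0.0113/(53.4·2.29) = 9.241×10^-5 K/W
  R_conv,out = 1/(hA) = 1/(15.7·2.29) = 0.02781 K/W
ΣR = 1.663×10^-4 + 0.2217 + 2.004×10^-6 + 9.241×10^-5 + 0.02781 = 0.2498 K/W
Q = ΔT/ΣR = (198 °C − 31.8 °C)/0.2498 = 665.3 W
From the inner boundary to the diatomaceous earth/copper interface, ΣR_partial = 0.2219 K/W.
T_interface = T_in − Q·ΣR_partial = 198 °C − (665.3)(0.2219) = 50.4 °C

T = 50.4 °C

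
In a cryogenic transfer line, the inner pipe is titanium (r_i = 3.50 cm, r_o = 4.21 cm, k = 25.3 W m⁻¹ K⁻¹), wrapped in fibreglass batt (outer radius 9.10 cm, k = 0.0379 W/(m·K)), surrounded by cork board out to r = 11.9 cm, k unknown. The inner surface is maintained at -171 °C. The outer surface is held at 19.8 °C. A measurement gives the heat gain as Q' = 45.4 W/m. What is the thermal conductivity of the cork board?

ΣR = ΔT/Q' = |-171 − 19.8|/45.4 = 4.203 m·K/W
Known resistances:
  R'_titanium = ln(0.0421/0.0350)/(2πk) = 0.1847/(2π·25.3) = 0.001162 m·K/W
  R'_fibreglass batt = ln(0.0910/0.0421)/(2πk) = 0.7708/(2π·0.0379) = 3.237 m·K/W
R_cork board = ΣR − ΣR_known = 4.203 − 3.238 = 0.9650 m·K/W
ln(r₂/r₁)/(2πk) = 0.9650 ⇒ k = 0.2683/(2π·0.9650) = 0.0443 W/m·K

k = 0.0443 W/m·K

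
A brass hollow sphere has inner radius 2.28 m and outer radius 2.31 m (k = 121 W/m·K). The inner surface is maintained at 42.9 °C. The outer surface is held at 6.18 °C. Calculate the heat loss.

Q = 4πk·ΔT/(1/r₁ − 1/r₂) = 4π × 121 × 36.72 / (1/2.28 − 1/2.31) = 9.80×10^6 W

Q = 9800 kW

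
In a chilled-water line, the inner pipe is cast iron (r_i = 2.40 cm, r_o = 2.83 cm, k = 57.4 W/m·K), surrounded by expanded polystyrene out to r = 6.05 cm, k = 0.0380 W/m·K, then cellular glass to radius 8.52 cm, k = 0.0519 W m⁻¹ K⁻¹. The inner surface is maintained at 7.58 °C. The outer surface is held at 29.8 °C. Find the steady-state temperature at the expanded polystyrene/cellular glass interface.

Resistance network (inner→outer):
  R'_cast iron = ln(0.0283/0.0240)/(2πk) = 0.1648/(2π·57.4) = 4.570×10^-4 m·K/W
  R'_expanded polystyrene = ln(0.0605/0.0283)/(2πk) = 0.7598/(2π·0.0380) = 3.182 m·K/W
  R'_cellular glass = ln(0.0852/0.0605)/(2πk) = 0.3424/(2π·0.0519) = 1.050 m·K/W
ΣR = 4.570×10^-4 + 3.182 + 1.050 = 4.232 m·K/W
Q' = ΔT/ΣR = (7.58 °C − 29.8 °C)/4.232 = -5.250 W/m
From the inner boundary to the expanded polystyrene/cellular glass interface, ΣR_partial = 3.182 m·K/W.
T_interface = T_in − Q'·ΣR_partial = 7.58 °C − (-5.250)(3.182) = 24.3 °C

T = 24.3 °C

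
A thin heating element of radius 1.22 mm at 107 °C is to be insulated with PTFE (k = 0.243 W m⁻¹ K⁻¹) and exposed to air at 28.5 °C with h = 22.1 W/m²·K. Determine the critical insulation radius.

For a cylinder, r_cr = k_ins/h = 0.243/22.1 = 0.0110 m = 1.10 cm

r_cr = 1.10 cm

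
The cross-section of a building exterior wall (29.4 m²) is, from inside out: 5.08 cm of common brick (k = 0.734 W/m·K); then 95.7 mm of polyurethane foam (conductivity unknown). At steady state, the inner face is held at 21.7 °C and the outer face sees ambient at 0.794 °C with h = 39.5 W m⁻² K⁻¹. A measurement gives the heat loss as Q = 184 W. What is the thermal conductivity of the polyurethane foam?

ΣR = ΔT/Q = |21.7 − 0.794|/184 = 0.1136 K/W
Known resistances:
  R_common brick = L/(kA) = 0.0508/(0.734·29.4) = 0.002354 K/W
  R_conv,out = 1/(hA) = 1/(39.5·29.4) = 8.611×10^-4 K/W
R_polyurethane foam = ΣR − ΣR_known = 0.1136 − 0.003215 = 0.1104 K/W
L/(kA) = 0.1104 ⇒ k = 0.0957/(0.1104·29.4) = 0.0295 W/m·K

k = 0.0295 W/m·K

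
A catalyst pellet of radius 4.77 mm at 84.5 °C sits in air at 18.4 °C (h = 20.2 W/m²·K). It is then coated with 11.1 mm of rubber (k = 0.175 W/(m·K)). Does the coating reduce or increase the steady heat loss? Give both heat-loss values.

Critical radius for a sphere: r_cr = 2k/h = 0.0173 m = 1.73 cm.
Outer radius after coating: r₂ = 0.00477 + 0.0111 = 0.01587 m.
Since r₁ < r_cr and r₂ ≤ r_cr, the coating moves toward the maximum at r_cr — heat loss rises.
Bare: R = 1/(4πr₁²h) = 173.1 K/W; Q = 66.1/173.1 = 0.382 W.
Coated: R = R_cond + R_conv = 82.32 K/W; Q = 66.1/82.32 = 0.803 W.

increases: 0.382 → 0.803 W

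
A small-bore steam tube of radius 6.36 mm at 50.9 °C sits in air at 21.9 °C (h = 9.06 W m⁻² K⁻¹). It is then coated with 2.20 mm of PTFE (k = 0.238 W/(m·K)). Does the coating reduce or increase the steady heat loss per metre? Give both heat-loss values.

Critical radius for a cylinder: r_cr = k/h = 0.0263 m = 2.63 cm.
Outer radius after coating: r₂ = 0.00636 + 0.00220 = 0.00856 m.
Since r₁ < r_cr and r₂ ≤ r_cr, the coating moves toward the maximum at r_cr — heat loss rises.
Bare: R = 1/(2πr₁h) = 2.762 m·K/W; Q = 29/2.762 = 10.5 W/m.
Coated: R = R_cond + R_conv = 2.251 m·K/W; Q = 29/2.251 = 12.9 W/m.

increases: 10.5 → 12.9 W/m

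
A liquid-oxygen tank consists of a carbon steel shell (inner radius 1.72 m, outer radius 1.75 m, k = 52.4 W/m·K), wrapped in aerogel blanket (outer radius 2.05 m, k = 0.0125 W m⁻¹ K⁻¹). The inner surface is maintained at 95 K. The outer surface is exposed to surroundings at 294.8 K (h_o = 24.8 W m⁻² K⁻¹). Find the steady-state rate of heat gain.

Treat each layer as a resistance in series:
  R_carbon steel = (1/1.72 − 1/1.75)/(4πk) = 0.009967/(4π·52.4) = 1.514×10^-5 K/W
  R_aerogel blanket = (1/1.75 − 1/2.05)/(4πk) = 0.08362/(4π·0.0125) = 0.5324 K/W
  R_conv,out = 1/(4πr²h) = 1/(4π·2.05²·24.8) = 7.635×10^-4 K/W
ΣR = 1.514×10^-5 + 0.5324 + 7.635×10^-4 = 0.5332 K/W
Q = ΔT/ΣR = (95 K − 294.8 K)/0.5332 = -375 W
(Negative Q ⇒ heat flows inward; heat gain = 375 W.)

Q = 375 W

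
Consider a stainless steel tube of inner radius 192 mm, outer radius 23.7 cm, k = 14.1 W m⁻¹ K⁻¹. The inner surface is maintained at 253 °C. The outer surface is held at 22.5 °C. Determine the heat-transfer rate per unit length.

Q' = 97000 W/m

Q' = 2πk·ΔT/ln(r₂/r₁) = 2π × 14.1 × 230.5 / ln(0.237/0.192) = 97000 W/m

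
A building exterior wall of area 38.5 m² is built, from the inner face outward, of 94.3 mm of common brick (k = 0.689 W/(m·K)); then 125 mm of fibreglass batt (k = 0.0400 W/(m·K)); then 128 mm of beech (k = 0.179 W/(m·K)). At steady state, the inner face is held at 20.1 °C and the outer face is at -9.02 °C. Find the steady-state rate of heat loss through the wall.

Q = 282 W

Treat each layer as a resistance in series:
  R_common brick = L/(kA) = 0.0943/(0.689·38.5) = 0.003555 K/W
  R_fibreglass batt = L/(kA) = 0.125/(0.0400·38.5) = 0.08117 K/W
  R_beech = L/(kA) = 0.128/(0.179·38.5) = 0.01857 K/W
ΣR = 0.003555 + 0.08117 + 0.01857 = 0.1033 K/W
Q = ΔT/ΣR = (20.1 °C − -9.02 °C)/0.1033 = 282 W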